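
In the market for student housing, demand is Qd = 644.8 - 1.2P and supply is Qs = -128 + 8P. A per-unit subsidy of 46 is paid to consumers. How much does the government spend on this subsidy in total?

Pre-subsidy: 644.8 - 1.2P = -128 + 8P gives P* = 84, Q* = 544.
With the rebate, buyers effectively pay Pb = Ps − 46, where Ps is the price sellers receive.
Demand in terms of Ps becomes Qd = 644.8 − 1.2(Ps − 46) = 700 - 1.2Ps. Setting this equal to supply: 700 - 1.2Ps = -128 + 8Ps, so Ps = 90.
Buyers pay Pb = 90 − 46 = 44; Q' = -128 + 8·90 = 592.
Government outlay = subsidy × quantity = 46 × 592 = 27232.

Government cost = 27232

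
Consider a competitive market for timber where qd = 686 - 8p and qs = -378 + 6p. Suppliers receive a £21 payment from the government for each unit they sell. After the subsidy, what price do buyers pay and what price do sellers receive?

Buyers pay £67; sellers receive £88

Pre-subsidy: 686 - 8p = -378 + 6p gives p* = 76, q* = 78.
With the subsidy, sellers receive ps = pb + 21 for each unit, where pb is the price buyers pay.
Supply in terms of pb becomes qs = -378 + 6(pb + 21) = -252 + 6pb. Setting this equal to demand: 686 - 8pb = -252 + 6pb, so pb = 67.
Sellers receive ps = 67 + 21 = 88; q' = 686 − 8·67 = 150.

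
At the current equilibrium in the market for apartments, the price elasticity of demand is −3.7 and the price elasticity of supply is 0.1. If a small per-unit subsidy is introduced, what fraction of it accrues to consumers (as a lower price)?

For a small subsidy around the equilibrium, the benefit split depends on the relative slopes, which at a point are proportional to the elasticities.
Buyer share = εs/(εs + |εd|) = 0.1/(0.1 + 3.7) = 1/38; seller share = |εd|/(εs + |εd|) = 37/38.

Consumer share = 1/38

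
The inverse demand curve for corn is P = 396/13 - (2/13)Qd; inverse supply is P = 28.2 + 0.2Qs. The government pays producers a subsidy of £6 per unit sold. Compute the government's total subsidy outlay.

Pre-subsidy: 396/13 - (2/13)Q = 28.2 + 0.2Q gives Q* = 147/23 and P* = 678/23.
With the subsidy, sellers receive Ps = Pb + 6 for each unit, where Pb is the price buyers pay.
On the curves, Pb = 396/13 - (2/13)Q and Ps = 28.2 + 0.2Q; the wedge Ps − Pb = 6 gives 28.2 + 0.2Q − (396/13 - (2/13)Q) = 6, so Q' = 537/23.
Then Pb = 396/13 − (2/13)·(537/23) = 618/23 and Ps = 28.2 + 0.2·(537/23) = 756/23.
Government outlay = subsidy × quantity = 6 × 537/23 = 3222/23.

Government cost = 3222/23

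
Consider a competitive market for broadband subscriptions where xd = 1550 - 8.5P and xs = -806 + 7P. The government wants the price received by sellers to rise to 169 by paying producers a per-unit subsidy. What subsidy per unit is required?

At a seller price of 169, quantity supplied is -806 + 7·169 = 377.
Buyers absorb 377 only when they pay Pb with 1550 − 8.5·Pb = 377, i.e. Pb = 138.
s = Ps − Pb = 169 − 138 = 31.

Required subsidy s = 31 per unit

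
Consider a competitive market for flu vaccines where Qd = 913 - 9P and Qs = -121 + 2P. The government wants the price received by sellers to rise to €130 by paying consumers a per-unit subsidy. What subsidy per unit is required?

Required subsidy s = €44 per unit

At a seller price of 130, quantity supplied is -121 + 2·130 = 139.
Buyers absorb 139 only when they pay Pb with 913 − 9·Pb = 139, i.e. Pb = 86.
s = Ps − Pb = 130 − 86 = 44.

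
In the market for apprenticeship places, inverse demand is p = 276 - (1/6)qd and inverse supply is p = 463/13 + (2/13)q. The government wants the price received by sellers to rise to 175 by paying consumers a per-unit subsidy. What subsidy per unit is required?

At a seller price of 175, quantity supplied is -231.5 + 6.5·175 = 906.
Buyers absorb 906 only when they pay pb = 276 − (1/6)·906 = 125.
s = ps − pb = 175 − 125 = 50.

Required subsidy s = 50 per unit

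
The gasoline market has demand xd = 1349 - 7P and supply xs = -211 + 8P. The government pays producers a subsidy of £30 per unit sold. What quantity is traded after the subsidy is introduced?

x' = 733

Pre-subsidy: 1349 - 7P = -211 + 8P gives P* = 104, x* = 621.
With the subsidy, sellers receive Ps = Pb + 30 for each unit, where Pb is the price buyers pay.
Supply in terms of Pb becomes xs = -211 + 8(Pb + 30) = 29 + 8Pb. Setting this equal to demand: 1349 - 7Pb = 29 + 8Pb, so Pb = 88.
Sellers receive Ps = 88 + 30 = 118; x' = 1349 − 7·88 = 733.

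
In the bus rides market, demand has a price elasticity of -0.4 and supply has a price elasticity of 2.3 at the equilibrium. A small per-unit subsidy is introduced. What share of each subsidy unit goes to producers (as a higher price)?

Producer share = 4/27

For a small subsidy around the equilibrium, the benefit split depends on the relative slopes, which at a point are proportional to the elasticities.
Buyer share = εs/(εs + |εd|) = 2.3/(2.3 + 0.4) = 23/27; seller share = |εd|/(εs + |εd|) = 4/27.
So producers capture 4/27 of the subsidy.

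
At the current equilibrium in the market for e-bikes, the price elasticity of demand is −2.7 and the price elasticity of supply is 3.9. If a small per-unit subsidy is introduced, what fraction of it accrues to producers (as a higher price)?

Producer share = 9/22

For a small subsidy around the equilibrium, the benefit split depends on the relative slopes, which at a point are proportional to the elasticities.
Buyer share = εs/(εs + |εd|) = 3.9/(3.9 + 2.7) = 13/22; seller share = |εd|/(εs + |εd|) = 9/22.
So producers capture 9/22 of the subsidy.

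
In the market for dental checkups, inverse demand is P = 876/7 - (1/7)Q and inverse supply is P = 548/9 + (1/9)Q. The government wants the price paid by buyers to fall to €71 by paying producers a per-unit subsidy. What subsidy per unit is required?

Required subsidy s = €32 per unit

At a buyer price of 71, quantity demanded is 876 − 7·71 = 379.
Sellers supply 379 only when they receive Ps = 548/9 + (1/9)·379 = 103.
s = Ps − Pb = 103 − 71 = 32.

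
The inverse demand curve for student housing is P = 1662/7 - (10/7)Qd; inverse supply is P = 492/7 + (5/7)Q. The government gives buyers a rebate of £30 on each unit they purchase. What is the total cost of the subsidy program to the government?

Pre-subsidy: 1662/7 - (10/7)Q = 492/7 + (5/7)Q gives Q* = 78 and P* = 126.
With the rebate, buyers effectively pay Pb = Ps − 30, where Ps is the price sellers receive.
On the curves, Pb = 1662/7 - (10/7)Q and Ps = 492/7 + (5/7)Q; the wedge Ps − Pb = 30 gives 492/7 + (5/7)Q − (1662/7 - (10/7)Q) = 30, so Q' = 92.
Then Pb = 1662/7 − (10/7)·92 = 106 and Ps = 492/7 + (5/7)·92 = 136.
Government outlay = subsidy × quantity = 30 × 92 = 2760.

Government cost = £2760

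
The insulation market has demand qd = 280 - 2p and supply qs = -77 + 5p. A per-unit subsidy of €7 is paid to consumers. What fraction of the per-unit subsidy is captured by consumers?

Consumer share = 5/7

Pre-subsidy: 280 - 2p = -77 + 5p gives p* = 51, q* = 178.
With the rebate, buyers effectively pay pb = ps − 7, where ps is the price sellers receive.
Demand in terms of ps becomes qd = 280 − 2(ps − 7) = 294 - 2ps. Setting this equal to supply: 294 - 2ps = -77 + 5ps, so ps = 53.
Buyers pay pb = 53 − 7 = 46; q' = -77 + 5·53 = 188.
Buyers' price falls by p* − pb = 51 − 46 = 5; sellers' price rises by ps − p* = 53 − 51 = 2.
So consumers capture 5/7 = 5/7 of each unit of subsidy.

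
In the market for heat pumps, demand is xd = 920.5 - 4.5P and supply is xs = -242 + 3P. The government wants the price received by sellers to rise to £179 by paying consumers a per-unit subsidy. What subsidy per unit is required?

At a seller price of 179, quantity supplied is -242 + 3·179 = 295.
Buyers absorb 295 only when they pay Pb with 920.5 − 4.5·Pb = 295, i.e. Pb = 139.
s = Ps − Pb = 179 − 139 = 40.

Required subsidy s = £40 per unit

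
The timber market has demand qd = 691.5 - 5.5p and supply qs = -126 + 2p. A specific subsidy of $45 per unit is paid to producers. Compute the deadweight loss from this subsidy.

Pre-subsidy: 691.5 - 5.5p = -126 + 2p gives p* = 109, q* = 92.
With the subsidy, sellers receive ps = pb + 45 for each unit, where pb is the price buyers pay.
Supply in terms of pb becomes qs = -126 + 2(pb + 45) = -36 + 2pb. Setting this equal to demand: 691.5 - 5.5pb = -36 + 2pb, so pb = 97.
Sellers receive ps = 97 + 45 = 142; q' = 691.5 − 5.5·97 = 158.
The subsidy expands output by 158 − 92 = 66 past the efficient level; on those units the gap between marginal cost and willingness to pay runs from 0 up to 45.
DWL = ½ × 45 × 66 = 1485.

Deadweight loss = $1485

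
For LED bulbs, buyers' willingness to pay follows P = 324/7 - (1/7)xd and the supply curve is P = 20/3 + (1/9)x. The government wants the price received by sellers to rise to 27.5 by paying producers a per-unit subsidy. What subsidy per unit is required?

Required subsidy s = 8 per unit

At a seller price of 27.5, quantity supplied is -60 + 9·27.5 = 187.5.
Buyers absorb 187.5 only when they pay Pb = 324/7 − (1/7)·187.5 = 19.5.
s = Ps − Pb = 27.5 − 19.5 = 8.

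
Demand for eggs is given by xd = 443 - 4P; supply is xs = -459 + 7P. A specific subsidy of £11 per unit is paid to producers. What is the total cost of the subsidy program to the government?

Government cost = £1573

Pre-subsidy: 443 - 4P = -459 + 7P gives P* = 82, x* = 115.
With the subsidy, sellers receive Ps = Pb + 11 for each unit, where Pb is the price buyers pay.
Supply in terms of Pb becomes xs = -459 + 7(Pb + 11) = -382 + 7Pb. Setting this equal to demand: 443 - 4Pb = -382 + 7Pb, so Pb = 75.
Sellers receive Ps = 75 + 11 = 86; x' = 443 − 4·75 = 143.
Government outlay = subsidy × quantity = 11 × 143 = 1573.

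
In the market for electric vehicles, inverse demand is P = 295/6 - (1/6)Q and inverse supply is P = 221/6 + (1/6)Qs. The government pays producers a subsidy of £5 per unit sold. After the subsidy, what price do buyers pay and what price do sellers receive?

Buyers pay £40.5; sellers receive £45.5

Pre-subsidy: 295/6 - (1/6)Q = 221/6 + (1/6)Q gives Q* = 37 and P* = 43.
With the subsidy, sellers receive Ps = Pb + 5 for each unit, where Pb is the price buyers pay.
On the curves, Pb = 295/6 - (1/6)Q and Ps = 221/6 + (1/6)Q; the wedge Ps − Pb = 5 gives 221/6 + (1/6)Q − (295/6 - (1/6)Q) = 5, so Q' = 52.
Then Pb = 295/6 − (1/6)·52 = 40.5 and Ps = 221/6 + (1/6)·52 = 45.5.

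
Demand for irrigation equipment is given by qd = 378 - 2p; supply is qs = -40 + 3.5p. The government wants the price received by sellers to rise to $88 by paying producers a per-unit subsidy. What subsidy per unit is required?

At a seller price of 88, quantity supplied is -40 + 3.5·88 = 268.
Buyers absorb 268 only when they pay pb with 378 − 2·pb = 268, i.e. pb = 55.
s = ps − pb = 88 − 55 = 33.

Required subsidy s = $33 per unit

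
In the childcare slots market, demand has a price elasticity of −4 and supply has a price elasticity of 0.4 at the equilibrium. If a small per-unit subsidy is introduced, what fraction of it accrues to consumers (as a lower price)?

Consumer share = 1/11

For a small subsidy around the equilibrium, the benefit split depends on the relative slopes, which at a point are proportional to the elasticities.
Buyer share = εs/(εs + |εd|) = 0.4/(0.4 + 4) = 1/11; seller share = |εd|/(εs + |εd|) = 10/11.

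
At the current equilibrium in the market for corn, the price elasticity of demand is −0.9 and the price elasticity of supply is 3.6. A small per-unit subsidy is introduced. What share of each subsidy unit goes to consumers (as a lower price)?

For a small subsidy around the equilibrium, the benefit split depends on the relative slopes, which at a point are proportional to the elasticities.
Buyer share = εs/(εs + |εd|) = 3.6/(3.6 + 0.9) = 0.8; seller share = |εd|/(εs + |εd|) = 0.2.

Consumer share = 0.8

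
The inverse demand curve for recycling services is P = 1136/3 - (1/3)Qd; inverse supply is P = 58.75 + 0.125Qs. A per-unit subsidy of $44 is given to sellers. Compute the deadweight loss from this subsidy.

Pre-subsidy: 1136/3 - (1/3)Q = 58.75 + 0.125Q gives Q* = 698 and P* = 146.
With the subsidy, sellers receive Ps = Pb + 44 for each unit, where Pb is the price buyers pay.
On the curves, Pb = 1136/3 - (1/3)Q and Ps = 58.75 + 0.125Q; the wedge Ps − Pb = 44 gives 58.75 + 0.125Q − (1136/3 - (1/3)Q) = 44, so Q' = 794.
Then Pb = 1136/3 − (1/3)·794 = 114 and Ps = 58.75 + 0.125·794 = 158.
The subsidy expands output by 794 − 698 = 96 past the efficient level; on those units the gap between marginal cost and willingness to pay runs from 0 up to 44.
DWL = ½ × 44 × 96 = 2112.

Deadweight loss = $2112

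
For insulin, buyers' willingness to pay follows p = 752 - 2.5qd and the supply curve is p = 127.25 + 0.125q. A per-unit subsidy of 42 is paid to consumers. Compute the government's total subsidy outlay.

Government cost = 10668

Pre-subsidy: 752 - 2.5q = 127.25 + 0.125q gives q* = 238 and p* = 157.
With the rebate, buyers effectively pay pb = ps − 42, where ps is the price sellers receive.
On the curves, pb = 752 - 2.5q and ps = 127.25 + 0.125q; the wedge ps − pb = 42 gives 127.25 + 0.125q − (752 - 2.5q) = 42, so q' = 254.
Then pb = 752 − 2.5·254 = 117 and ps = 127.25 + 0.125·254 = 159.
Government outlay = subsidy × quantity = 42 × 254 = 10668.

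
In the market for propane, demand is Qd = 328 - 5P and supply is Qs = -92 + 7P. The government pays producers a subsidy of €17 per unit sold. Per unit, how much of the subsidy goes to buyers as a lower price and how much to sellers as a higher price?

Buyers gain 119/12 per unit; sellers gain 85/12 per unit

Pre-subsidy: 328 - 5P = -92 + 7P gives P* = 35, Q* = 153.
With the subsidy, sellers receive Ps = Pb + 17 for each unit, where Pb is the price buyers pay.
Supply in terms of Pb becomes Qs = -92 + 7(Pb + 17) = 27 + 7Pb. Setting this equal to demand: 328 - 5Pb = 27 + 7Pb, so Pb = 301/12.
Sellers receive Ps = 301/12 + 17 = 505/12; Q' = 328 − 5·(301/12) = 2431/12.
Buyers' price falls by P* − Pb = 35 − 301/12 = 119/12; sellers' price rises by Ps − P* = 505/12 − 35 = 85/12.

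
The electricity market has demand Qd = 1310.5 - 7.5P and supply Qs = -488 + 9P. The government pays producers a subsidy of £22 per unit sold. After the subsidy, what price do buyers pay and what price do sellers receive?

Pre-subsidy: 1310.5 - 7.5P = -488 + 9P gives P* = 109, Q* = 493.
With the subsidy, sellers receive Ps = Pb + 22 for each unit, where Pb is the price buyers pay.
Supply in terms of Pb becomes Qs = -488 + 9(Pb + 22) = -290 + 9Pb. Setting this equal to demand: 1310.5 - 7.5Pb = -290 + 9Pb, so Pb = 97.
Sellers receive Ps = 97 + 22 = 119; Q' = 1310.5 − 7.5·97 = 583.

Buyers pay £97; sellers receive £119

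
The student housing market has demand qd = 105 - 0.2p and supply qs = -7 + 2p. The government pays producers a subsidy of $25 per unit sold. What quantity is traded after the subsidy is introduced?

Pre-subsidy: 105 - 0.2p = -7 + 2p gives p* = 560/11, q* = 1043/11.
With the subsidy, sellers receive ps = pb + 25 for each unit, where pb is the price buyers pay.
Supply in terms of pb becomes qs = -7 + 2(pb + 25) = 43 + 2pb. Setting this equal to demand: 105 - 0.2pb = 43 + 2pb, so pb = 310/11.
Sellers receive ps = 310/11 + 25 = 585/11; q' = 105 − 0.2·(310/11) = 1093/11.

q' = 1093/11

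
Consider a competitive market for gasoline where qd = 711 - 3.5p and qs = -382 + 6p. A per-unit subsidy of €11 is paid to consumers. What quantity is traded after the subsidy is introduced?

Pre-subsidy: 711 - 3.5p = -382 + 6p gives p* = 2186/19, q* = 5858/19.
With the rebate, buyers effectively pay pb = ps − 11, where ps is the price sellers receive.
Demand in terms of ps becomes qd = 711 − 3.5(ps − 11) = 749.5 - 3.5ps. Setting this equal to supply: 749.5 - 3.5ps = -382 + 6ps, so ps = 2263/19.
Buyers pay pb = 2263/19 − 11 = 2054/19; q' = -382 + 6·(2263/19) = 6320/19.

q' = 6320/19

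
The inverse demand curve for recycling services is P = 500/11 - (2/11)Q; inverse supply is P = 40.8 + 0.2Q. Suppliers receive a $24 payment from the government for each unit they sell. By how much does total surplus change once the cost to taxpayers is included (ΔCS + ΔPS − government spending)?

Net change in total surplus = -5280/7

Pre-subsidy: 500/11 - (2/11)Q = 40.8 + 0.2Q gives Q* = 256/21 and P* = 908/21.
With the subsidy, sellers receive Ps = Pb + 24 for each unit, where Pb is the price buyers pay.
On the curves, Pb = 500/11 - (2/11)Q and Ps = 40.8 + 0.2Q; the wedge Ps − Pb = 24 gives 40.8 + 0.2Q − (500/11 - (2/11)Q) = 24, so Q' = 1576/21.
Then Pb = 500/11 − (2/11)·(1576/21) = 668/21 and Ps = 40.8 + 0.2·(1576/21) = 1172/21.
ΔCS = ½(256/21 + 1576/21)(908/21 − 668/21) = 73280/147; ΔPS = ½(256/21 + 1576/21)(1172/21 − 908/21) = 80608/147.
Government spending = 24 × 1576/21 = 12608/7.
Net change = 73280/147 + 80608/147 − 12608/7 = -5280/7. The loss equals the DWL triangle ½·24·440/7.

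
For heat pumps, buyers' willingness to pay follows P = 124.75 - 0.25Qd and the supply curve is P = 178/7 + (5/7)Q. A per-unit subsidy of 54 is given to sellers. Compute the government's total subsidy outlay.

Government cost = 8586

Pre-subsidy: 124.75 - 0.25Q = 178/7 + (5/7)Q gives Q* = 103 and P* = 99.
With the subsidy, sellers receive Ps = Pb + 54 for each unit, where Pb is the price buyers pay.
On the curves, Pb = 124.75 - 0.25Q and Ps = 178/7 + (5/7)Q; the wedge Ps − Pb = 54 gives 178/7 + (5/7)Q − (124.75 - 0.25Q) = 54, so Q' = 159.
Then Pb = 124.75 − 0.25·159 = 85 and Ps = 178/7 + (5/7)·159 = 139.
Government outlay = subsidy × quantity = 54 × 159 = 8586.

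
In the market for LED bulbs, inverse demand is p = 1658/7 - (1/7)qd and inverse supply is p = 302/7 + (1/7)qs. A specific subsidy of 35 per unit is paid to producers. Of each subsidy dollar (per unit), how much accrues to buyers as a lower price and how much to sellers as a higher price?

Buyers gain 17.5 per unit; sellers gain 17.5 per unit

Pre-subsidy: 1658/7 - (1/7)q = 302/7 + (1/7)q gives q* = 678 and p* = 140.
With the subsidy, sellers receive ps = pb + 35 for each unit, where pb is the price buyers pay.
On the curves, pb = 1658/7 - (1/7)q and ps = 302/7 + (1/7)q; the wedge ps − pb = 35 gives 302/7 + (1/7)q − (1658/7 - (1/7)q) = 35, so q' = 800.5.
Then pb = 1658/7 − (1/7)·800.5 = 122.5 and ps = 302/7 + (1/7)·800.5 = 157.5.
Buyers' price falls by p* − pb = 140 − 122.5 = 17.5; sellers' price rises by ps − p* = 157.5 − 140 = 17.5.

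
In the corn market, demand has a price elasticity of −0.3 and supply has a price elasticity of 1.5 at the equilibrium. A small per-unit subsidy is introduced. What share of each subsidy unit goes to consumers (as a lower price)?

For a small subsidy around the equilibrium, the benefit split depends on the relative slopes, which at a point are proportional to the elasticities.
Buyer share = εs/(εs + |εd|) = 1.5/(1.5 + 0.3) = 5/6; seller share = |εd|/(εs + |εd|) = 1/6.

Consumer share = 5/6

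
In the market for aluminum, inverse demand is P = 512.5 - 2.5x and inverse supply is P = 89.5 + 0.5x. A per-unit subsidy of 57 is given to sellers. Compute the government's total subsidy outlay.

Pre-subsidy: 512.5 - 2.5x = 89.5 + 0.5x gives x* = 141 and P* = 160.
With the subsidy, sellers receive Ps = Pb + 57 for each unit, where Pb is the price buyers pay.
On the curves, Pb = 512.5 - 2.5x and Ps = 89.5 + 0.5x; the wedge Ps − Pb = 57 gives 89.5 + 0.5x − (512.5 - 2.5x) = 57, so x' = 160.
Then Pb = 512.5 − 2.5·160 = 112.5 and Ps = 89.5 + 0.5·160 = 169.5.
Government outlay = subsidy × quantity = 57 × 160 = 9120.

Government cost = 9120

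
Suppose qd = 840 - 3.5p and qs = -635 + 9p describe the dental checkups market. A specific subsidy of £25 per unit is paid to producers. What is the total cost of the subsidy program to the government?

Government cost = £12250

Pre-subsidy: 840 - 3.5p = -635 + 9p gives p* = 118, q* = 427.
With the subsidy, sellers receive ps = pb + 25 for each unit, where pb is the price buyers pay.
Supply in terms of pb becomes qs = -635 + 9(pb + 25) = -410 + 9pb. Setting this equal to demand: 840 - 3.5pb = -410 + 9pb, so pb = 100.
Sellers receive ps = 100 + 25 = 125; q' = 840 − 3.5·100 = 490.
Government outlay = subsidy × quantity = 25 × 490 = 12250.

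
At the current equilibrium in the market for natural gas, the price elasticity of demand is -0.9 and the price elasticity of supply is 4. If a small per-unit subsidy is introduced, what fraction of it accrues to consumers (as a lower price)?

Consumer share = 40/49

For a small subsidy around the equilibrium, the benefit split depends on the relative slopes, which at a point are proportional to the elasticities.
Buyer share = εs/(εs + |εd|) = 4/(4 + 0.9) = 40/49; seller share = |εd|/(εs + |εd|) = 9/49.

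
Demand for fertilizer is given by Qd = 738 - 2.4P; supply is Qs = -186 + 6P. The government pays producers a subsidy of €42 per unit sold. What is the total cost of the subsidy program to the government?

Pre-subsidy: 738 - 2.4P = -186 + 6P gives P* = 110, Q* = 474.
With the subsidy, sellers receive Ps = Pb + 42 for each unit, where Pb is the price buyers pay.
Supply in terms of Pb becomes Qs = -186 + 6(Pb + 42) = 66 + 6Pb. Setting this equal to demand: 738 - 2.4Pb = 66 + 6Pb, so Pb = 80.
Sellers receive Ps = 80 + 42 = 122; Q' = 738 − 2.4·80 = 546.
Government outlay = subsidy × quantity = 42 × 546 = 22932.

Government cost = €22932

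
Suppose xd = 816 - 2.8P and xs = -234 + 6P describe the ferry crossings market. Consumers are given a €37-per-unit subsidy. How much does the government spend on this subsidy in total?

Pre-subsidy: 816 - 2.8P = -234 + 6P gives P* = 2625/22, x* = 5301/11.
With the rebate, buyers effectively pay Pb = Ps − 37, where Ps is the price sellers receive.
Demand in terms of Ps becomes xd = 816 − 2.8(Ps − 37) = 919.6 - 2.8Ps. Setting this equal to supply: 919.6 - 2.8Ps = -234 + 6Ps, so Ps = 1442/11.
Buyers pay Pb = 1442/11 − 37 = 1035/11; x' = -234 + 6·(1442/11) = 6078/11.
Government outlay = subsidy × quantity = 37 × 6078/11 = 224886/11.

Government cost = 224886/11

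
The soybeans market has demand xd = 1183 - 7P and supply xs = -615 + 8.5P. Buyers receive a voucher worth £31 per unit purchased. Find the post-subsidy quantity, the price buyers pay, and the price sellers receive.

x' = 490; buyers pay £99; sellers receive £130

Pre-subsidy: 1183 - 7P = -615 + 8.5P gives P* = 116, x* = 371.
With the rebate, buyers effectively pay Pb = Ps − 31, where Ps is the price sellers receive.
Demand in terms of Ps becomes xd = 1183 − 7(Ps − 31) = 1400 - 7Ps. Setting this equal to supply: 1400 - 7Ps = -615 + 8.5Ps, so Ps = 130.
Buyers pay Pb = 130 − 31 = 99; x' = -615 + 8.5·130 = 490.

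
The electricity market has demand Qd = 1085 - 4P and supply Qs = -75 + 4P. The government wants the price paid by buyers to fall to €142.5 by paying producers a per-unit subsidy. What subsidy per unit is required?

Required subsidy s = €5 per unit

At a buyer price of 142.5, quantity demanded is 1085 − 4·142.5 = 515.
Sellers supply 515 only when they receive Ps with -75 + 4·Ps = 515, i.e. Ps = 147.5.
s = Ps − Pb = 147.5 − 142.5 = 5.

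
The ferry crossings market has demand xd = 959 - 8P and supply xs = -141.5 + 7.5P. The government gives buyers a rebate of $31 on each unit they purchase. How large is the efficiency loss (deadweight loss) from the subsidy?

Pre-subsidy: 959 - 8P = -141.5 + 7.5P gives P* = 71, x* = 391.
With the rebate, buyers effectively pay Pb = Ps − 31, where Ps is the price sellers receive.
Demand in terms of Ps becomes xd = 959 − 8(Ps − 31) = 1207 - 8Ps. Setting this equal to supply: 1207 - 8Ps = -141.5 + 7.5Ps, so Ps = 87.
Buyers pay Pb = 87 − 31 = 56; x' = -141.5 + 7.5·87 = 511.
The subsidy expands output by 511 − 391 = 120 past the efficient level; on those units the gap between marginal cost and willingness to pay runs from 0 up to 31.
DWL = ½ × 31 × 120 = 1860.

Deadweight loss = $1860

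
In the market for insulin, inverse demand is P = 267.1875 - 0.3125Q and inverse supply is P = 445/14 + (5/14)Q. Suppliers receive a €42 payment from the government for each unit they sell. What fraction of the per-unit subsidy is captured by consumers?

Pre-subsidy: 267.1875 - 0.3125Q = 445/14 + (5/14)Q gives Q* = 5273/15 and P* = 472/3.
With the subsidy, sellers receive Ps = Pb + 42 for each unit, where Pb is the price buyers pay.
On the curves, Pb = 267.1875 - 0.3125Q and Ps = 445/14 + (5/14)Q; the wedge Ps − Pb = 42 gives 445/14 + (5/14)Q − (267.1875 - 0.3125Q) = 42, so Q' = 31069/75.
Then Pb = 267.1875 − 0.3125·(31069/75) = 2066/15 and Ps = 445/14 + (5/14)·(31069/75) = 2696/15.
Buyers' price falls by P* − Pb = 472/3 − 2066/15 = 19.6; sellers' price rises by Ps − P* = 2696/15 − 472/3 = 22.4.
So consumers capture 19.6/42 = 7/15 of each unit of subsidy.

Consumer share = 7/15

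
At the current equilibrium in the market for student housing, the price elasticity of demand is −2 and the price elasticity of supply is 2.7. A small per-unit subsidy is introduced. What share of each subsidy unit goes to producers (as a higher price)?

Producer share = 20/47

For a small subsidy around the equilibrium, the benefit split depends on the relative slopes, which at a point are proportional to the elasticities.
Buyer share = εs/(εs + |εd|) = 2.7/(2.7 + 2) = 27/47; seller share = |εd|/(εs + |εd|) = 20/47.
So producers capture 20/47 of the subsidy.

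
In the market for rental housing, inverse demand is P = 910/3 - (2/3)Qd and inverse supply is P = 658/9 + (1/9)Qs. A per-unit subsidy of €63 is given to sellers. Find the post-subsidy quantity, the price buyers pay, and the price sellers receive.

Q' = 377; buyers pay €52; sellers receive €115

Pre-subsidy: 910/3 - (2/3)Q = 658/9 + (1/9)Q gives Q* = 296 and P* = 106.
With the subsidy, sellers receive Ps = Pb + 63 for each unit, where Pb is the price buyers pay.
On the curves, Pb = 910/3 - (2/3)Q and Ps = 658/9 + (1/9)Q; the wedge Ps − Pb = 63 gives 658/9 + (1/9)Q − (910/3 - (2/3)Q) = 63, so Q' = 377.
Then Pb = 910/3 − (2/3)·377 = 52 and Ps = 658/9 + (1/9)·377 = 115.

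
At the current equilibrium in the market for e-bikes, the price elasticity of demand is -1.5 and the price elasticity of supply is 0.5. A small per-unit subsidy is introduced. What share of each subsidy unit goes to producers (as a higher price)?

Producer share = 0.75

For a small subsidy around the equilibrium, the benefit split depends on the relative slopes, which at a point are proportional to the elasticities.
Buyer share = εs/(εs + |εd|) = 0.5/(0.5 + 1.5) = 0.25; seller share = |εd|/(εs + |εd|) = 0.75.
So producers capture 0.75 of the subsidy.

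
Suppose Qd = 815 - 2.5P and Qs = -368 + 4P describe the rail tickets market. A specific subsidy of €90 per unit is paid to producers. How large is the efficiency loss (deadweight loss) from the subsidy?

Deadweight loss = 81000/13

Pre-subsidy: 815 - 2.5P = -368 + 4P gives P* = 182, Q* = 360.
With the subsidy, sellers receive Ps = Pb + 90 for each unit, where Pb is the price buyers pay.
Supply in terms of Pb becomes Qs = -368 + 4(Pb + 90) = -8 + 4Pb. Setting this equal to demand: 815 - 2.5Pb = -8 + 4Pb, so Pb = 1646/13.
Sellers receive Ps = 1646/13 + 90 = 2816/13; Q' = 815 − 2.5·(1646/13) = 6480/13.
The subsidy expands output by 6480/13 − 360 = 1800/13 past the efficient level; on those units the gap between marginal cost and willingness to pay runs from 0 up to 90.
DWL = ½ × 90 × 1800/13 = 81000/13.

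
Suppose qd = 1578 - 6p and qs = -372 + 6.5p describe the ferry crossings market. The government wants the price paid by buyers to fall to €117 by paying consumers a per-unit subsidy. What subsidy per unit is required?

At a buyer price of 117, quantity demanded is 1578 − 6·117 = 876.
Sellers supply 876 only when they receive ps with -372 + 6.5·ps = 876, i.e. ps = 192.
s = ps − pb = 192 − 117 = 75.

Required subsidy s = €75 per unit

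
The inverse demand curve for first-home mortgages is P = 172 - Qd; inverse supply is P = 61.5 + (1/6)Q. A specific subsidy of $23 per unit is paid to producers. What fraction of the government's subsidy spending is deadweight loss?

Pre-subsidy: 172 - Q = 61.5 + (1/6)Q gives Q* = 663/7 and P* = 541/7.
With the subsidy, sellers receive Ps = Pb + 23 for each unit, where Pb is the price buyers pay.
On the curves, Pb = 172 - Q and Ps = 61.5 + (1/6)Q; the wedge Ps − Pb = 23 gives 61.5 + (1/6)Q − (172 - Q) = 23, so Q' = 801/7.
Then Pb = 172 − 1·(801/7) = 403/7 and Ps = 61.5 + (1/6)·(801/7) = 564/7.
ΔCS = ½(663/7 + 801/7)(541/7 − 403/7) = 101016/49; ΔPS = ½(663/7 + 801/7)(564/7 − 541/7) = 16836/49.
Government spending = 23 × 801/7 = 18423/7.
DWL = ½ × 23 × (801/7 − 663/7) = 1587/7; fraction = (1587/7) / (18423/7) = 23/267.

DWL / government spending = 23/267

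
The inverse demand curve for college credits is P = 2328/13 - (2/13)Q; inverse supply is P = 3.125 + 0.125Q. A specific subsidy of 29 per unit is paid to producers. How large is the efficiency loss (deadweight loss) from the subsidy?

Pre-subsidy: 2328/13 - (2/13)Q = 3.125 + 0.125Q gives Q* = 631 and P* = 82.
With the subsidy, sellers receive Ps = Pb + 29 for each unit, where Pb is the price buyers pay.
On the curves, Pb = 2328/13 - (2/13)Q and Ps = 3.125 + 0.125Q; the wedge Ps − Pb = 29 gives 3.125 + 0.125Q − (2328/13 - (2/13)Q) = 29, so Q' = 735.
Then Pb = 2328/13 − (2/13)·735 = 66 and Ps = 3.125 + 0.125·735 = 95.
The subsidy expands output by 735 − 631 = 104 past the efficient level; on those units the gap between marginal cost and willingness to pay runs from 0 up to 29.
DWL = ½ × 29 × 104 = 1508.

Deadweight loss = 1508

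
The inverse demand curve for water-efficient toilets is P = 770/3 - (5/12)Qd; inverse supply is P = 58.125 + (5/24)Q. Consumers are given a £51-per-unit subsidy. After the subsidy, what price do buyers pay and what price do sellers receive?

Buyers pay 3251/36; sellers receive 5087/36

Pre-subsidy: 770/3 - (5/12)Q = 58.125 + (5/24)Q gives Q* = 953/3 and P* = 4475/36.
With the rebate, buyers effectively pay Pb = Ps − 51, where Ps is the price sellers receive.
On the curves, Pb = 770/3 - (5/12)Q and Ps = 58.125 + (5/24)Q; the wedge Ps − Pb = 51 gives 58.125 + (5/24)Q − (770/3 - (5/12)Q) = 51, so Q' = 5989/15.
Then Pb = 770/3 − (5/12)·(5989/15) = 3251/36 and Ps = 58.125 + (5/24)·(5989/15) = 5087/36.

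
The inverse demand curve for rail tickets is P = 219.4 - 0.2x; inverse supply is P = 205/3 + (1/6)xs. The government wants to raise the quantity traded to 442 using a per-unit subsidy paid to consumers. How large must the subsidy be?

At x = 442, from the demand curve buyers pay Pb = 219.4 − 0.2·442 = 131; from the supply curve sellers need Ps = 205/3 + (1/6)·442 = 142.
The subsidy must fill the gap: s = Ps − Pb = 142 − 131 = 11.

Required subsidy s = 11 per unit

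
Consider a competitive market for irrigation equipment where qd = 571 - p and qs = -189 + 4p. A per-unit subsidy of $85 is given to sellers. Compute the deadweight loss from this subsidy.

Pre-subsidy: 571 - p = -189 + 4p gives p* = 152, q* = 419.
With the subsidy, sellers receive ps = pb + 85 for each unit, where pb is the price buyers pay.
Supply in terms of pb becomes qs = -189 + 4(pb + 85) = 151 + 4pb. Setting this equal to demand: 571 - pb = 151 + 4pb, so pb = 84.
Sellers receive ps = 84 + 85 = 169; q' = 571 − 1·84 = 487.
The subsidy expands output by 487 − 419 = 68 past the efficient level; on those units the gap between marginal cost and willingness to pay runs from 0 up to 85.
DWL = ½ × 85 × 68 = 2890.

Deadweight loss = $2890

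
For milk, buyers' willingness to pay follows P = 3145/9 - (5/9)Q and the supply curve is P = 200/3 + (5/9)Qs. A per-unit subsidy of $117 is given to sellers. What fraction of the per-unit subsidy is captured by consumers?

Consumer share = 0.5

Pre-subsidy: 3145/9 - (5/9)Q = 200/3 + (5/9)Q gives Q* = 254.5 and P* = 3745/18.
With the subsidy, sellers receive Ps = Pb + 117 for each unit, where Pb is the price buyers pay.
On the curves, Pb = 3145/9 - (5/9)Q and Ps = 200/3 + (5/9)Q; the wedge Ps − Pb = 117 gives 200/3 + (5/9)Q − (3145/9 - (5/9)Q) = 117, so Q' = 359.8.
Then Pb = 3145/9 − (5/9)·359.8 = 1346/9 and Ps = 200/3 + (5/9)·359.8 = 2399/9.
Buyers' price falls by P* − Pb = 3745/18 − 1346/9 = 58.5; sellers' price rises by Ps − P* = 2399/9 − 3745/18 = 58.5.
So consumers capture 58.5/117 = 0.5 of each unit of subsidy.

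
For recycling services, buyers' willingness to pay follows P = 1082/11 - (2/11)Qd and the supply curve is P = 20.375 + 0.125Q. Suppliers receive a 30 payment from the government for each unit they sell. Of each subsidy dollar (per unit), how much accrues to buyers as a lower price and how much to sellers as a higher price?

Buyers gain 160/9 per unit; sellers gain 110/9 per unit

Pre-subsidy: 1082/11 - (2/11)Q = 20.375 + 0.125Q gives Q* = 6863/27 and P* = 1408/27.
With the subsidy, sellers receive Ps = Pb + 30 for each unit, where Pb is the price buyers pay.
On the curves, Pb = 1082/11 - (2/11)Q and Ps = 20.375 + 0.125Q; the wedge Ps − Pb = 30 gives 20.375 + 0.125Q − (1082/11 - (2/11)Q) = 30, so Q' = 9503/27.
Then Pb = 1082/11 − (2/11)·(9503/27) = 928/27 and Ps = 20.375 + 0.125·(9503/27) = 1738/27.
Buyers' price falls by P* − Pb = 1408/27 − 928/27 = 160/9; sellers' price rises by Ps − P* = 1738/27 − 1408/27 = 110/9.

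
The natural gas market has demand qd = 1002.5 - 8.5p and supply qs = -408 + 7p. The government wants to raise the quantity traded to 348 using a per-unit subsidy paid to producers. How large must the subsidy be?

At q = 348, invert demand for the buyer price: pb = (1002.5 − 348)/8.5 = 77; invert supply for the seller price: ps = (348 − (-408))/7 = 108.
The subsidy must fill the gap: s = ps − pb = 108 − 77 = 31.

Required subsidy s = 31 per unit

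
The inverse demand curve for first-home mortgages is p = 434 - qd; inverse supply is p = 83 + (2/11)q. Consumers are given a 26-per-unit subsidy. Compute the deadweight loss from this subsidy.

Deadweight loss = 286

Pre-subsidy: 434 - q = 83 + (2/11)q gives q* = 297 and p* = 137.
With the rebate, buyers effectively pay pb = ps − 26, where ps is the price sellers receive.
On the curves, pb = 434 - q and ps = 83 + (2/11)q; the wedge ps − pb = 26 gives 83 + (2/11)q − (434 - q) = 26, so q' = 319.
Then pb = 434 − 1·319 = 115 and ps = 83 + (2/11)·319 = 141.
The subsidy expands output by 319 − 297 = 22 past the efficient level; on those units the gap between marginal cost and willingness to pay runs from 0 up to 26.
DWL = ½ × 26 × 22 = 286.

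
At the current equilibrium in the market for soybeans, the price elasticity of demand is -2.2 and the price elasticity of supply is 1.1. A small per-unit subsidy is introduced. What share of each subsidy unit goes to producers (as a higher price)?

Producer share = 2/3

For a small subsidy around the equilibrium, the benefit split depends on the relative slopes, which at a point are proportional to the elasticities.
Buyer share = εs/(εs + |εd|) = 1.1/(1.1 + 2.2) = 1/3; seller share = |εd|/(εs + |εd|) = 2/3.
So producers capture 2/3 of the subsidy.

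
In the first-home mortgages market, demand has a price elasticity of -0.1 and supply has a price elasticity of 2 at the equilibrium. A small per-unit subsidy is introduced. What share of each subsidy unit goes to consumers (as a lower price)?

Consumer share = 20/21

For a small subsidy around the equilibrium, the benefit split depends on the relative slopes, which at a point are proportional to the elasticities.
Buyer share = εs/(εs + |εd|) = 2/(2 + 0.1) = 20/21; seller share = |εd|/(εs + |εd|) = 1/21.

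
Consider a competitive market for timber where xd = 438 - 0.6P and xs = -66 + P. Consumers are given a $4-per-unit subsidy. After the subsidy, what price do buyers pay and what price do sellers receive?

Buyers pay $312.5; sellers receive $316.5

Pre-subsidy: 438 - 0.6P = -66 + P gives P* = 315, x* = 249.
With the rebate, buyers effectively pay Pb = Ps − 4, where Ps is the price sellers receive.
Demand in terms of Ps becomes xd = 438 − 0.6(Ps − 4) = 440.4 - 0.6Ps. Setting this equal to supply: 440.4 - 0.6Ps = -66 + Ps, so Ps = 316.5.
Buyers pay Pb = 316.5 − 4 = 312.5; x' = -66 + 1·316.5 = 250.5.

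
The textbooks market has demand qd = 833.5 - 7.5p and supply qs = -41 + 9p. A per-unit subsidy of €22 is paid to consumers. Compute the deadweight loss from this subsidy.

Deadweight loss = €990

Pre-subsidy: 833.5 - 7.5p = -41 + 9p gives p* = 53, q* = 436.
With the rebate, buyers effectively pay pb = ps − 22, where ps is the price sellers receive.
Demand in terms of ps becomes qd = 833.5 − 7.5(ps − 22) = 998.5 - 7.5ps. Setting this equal to supply: 998.5 - 7.5ps = -41 + 9ps, so ps = 63.
Buyers pay pb = 63 − 22 = 41; q' = -41 + 9·63 = 526.
The subsidy expands output by 526 − 436 = 90 past the efficient level; on those units the gap between marginal cost and willingness to pay runs from 0 up to 22.
DWL = ½ × 22 × 90 = 990.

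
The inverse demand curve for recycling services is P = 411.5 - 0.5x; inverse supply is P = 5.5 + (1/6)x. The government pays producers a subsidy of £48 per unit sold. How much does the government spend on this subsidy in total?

Pre-subsidy: 411.5 - 0.5x = 5.5 + (1/6)x gives x* = 609 and P* = 107.
With the subsidy, sellers receive Ps = Pb + 48 for each unit, where Pb is the price buyers pay.
On the curves, Pb = 411.5 - 0.5x and Ps = 5.5 + (1/6)x; the wedge Ps − Pb = 48 gives 5.5 + (1/6)x − (411.5 - 0.5x) = 48, so x' = 681.
Then Pb = 411.5 − 0.5·681 = 71 and Ps = 5.5 + (1/6)·681 = 119.
Government outlay = subsidy × quantity = 48 × 681 = 32688.

Government cost = £32688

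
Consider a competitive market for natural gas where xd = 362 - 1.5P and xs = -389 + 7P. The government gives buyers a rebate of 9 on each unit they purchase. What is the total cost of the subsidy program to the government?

Government cost = 36810/17

Pre-subsidy: 362 - 1.5P = -389 + 7P gives P* = 1502/17, x* = 3901/17.
With the rebate, buyers effectively pay Pb = Ps − 9, where Ps is the price sellers receive.
Demand in terms of Ps becomes xd = 362 − 1.5(Ps − 9) = 375.5 - 1.5Ps. Setting this equal to supply: 375.5 - 1.5Ps = -389 + 7Ps, so Ps = 1529/17.
Buyers pay Pb = 1529/17 − 9 = 1376/17; x' = -389 + 7·(1529/17) = 4090/17.
Government outlay = subsidy × quantity = 9 × 4090/17 = 36810/17.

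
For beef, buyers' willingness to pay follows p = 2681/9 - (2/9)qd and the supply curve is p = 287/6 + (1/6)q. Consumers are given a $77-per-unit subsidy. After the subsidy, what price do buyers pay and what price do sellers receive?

Buyers pay $111; sellers receive $188

Pre-subsidy: 2681/9 - (2/9)q = 287/6 + (1/6)q gives q* = 643 and p* = 155.
With the rebate, buyers effectively pay pb = ps − 77, where ps is the price sellers receive.
On the curves, pb = 2681/9 - (2/9)q and ps = 287/6 + (1/6)q; the wedge ps − pb = 77 gives 287/6 + (1/6)q − (2681/9 - (2/9)q) = 77, so q' = 841.
Then pb = 2681/9 − (2/9)·841 = 111 and ps = 287/6 + (1/6)·841 = 188.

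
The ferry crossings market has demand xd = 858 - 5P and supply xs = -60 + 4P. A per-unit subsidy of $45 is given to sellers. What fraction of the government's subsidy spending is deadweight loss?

Pre-subsidy: 858 - 5P = -60 + 4P gives P* = 102, x* = 348.
With the subsidy, sellers receive Ps = Pb + 45 for each unit, where Pb is the price buyers pay.
Supply in terms of Pb becomes xs = -60 + 4(Pb + 45) = 120 + 4Pb. Setting this equal to demand: 858 - 5Pb = 120 + 4Pb, so Pb = 82.
Sellers receive Ps = 82 + 45 = 127; x' = 858 − 5·82 = 448.
ΔCS = ½(348 + 448)(102 − 82) = 7960; ΔPS = ½(348 + 448)(127 − 102) = 9950.
Government spending = 45 × 448 = 20160.
DWL = ½ × 45 × (448 − 348) = 2250; fraction = 2250 / 20160 = 25/224.

DWL / government spending = 25/224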